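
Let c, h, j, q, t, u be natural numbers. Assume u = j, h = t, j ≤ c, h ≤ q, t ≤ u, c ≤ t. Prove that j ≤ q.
Because u = j and t ≤ u, t ≤ j. j ≤ c and c ≤ t, so j ≤ t. Since t ≤ j, t = j. Since h = t, h = j. Since h ≤ q, j ≤ q.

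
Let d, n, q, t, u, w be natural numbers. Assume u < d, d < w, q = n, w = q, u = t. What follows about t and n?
t < n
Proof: u = t and u < d, hence t < d. Because w = q and q = n, w = n. d < w, so d < n. Since t < d, t < n.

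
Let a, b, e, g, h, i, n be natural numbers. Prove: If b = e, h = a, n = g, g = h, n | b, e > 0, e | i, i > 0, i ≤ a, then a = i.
Because n = g and g = h, n = h. Since n | b, h | b. Since h = a, a | b. b = e, so a | e. Since e > 0, a ≤ e. e | i and i > 0, therefore e ≤ i. Since a ≤ e, a ≤ i. Since i ≤ a, a = i.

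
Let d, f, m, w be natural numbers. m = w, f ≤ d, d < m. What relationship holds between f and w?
f < w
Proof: Because f ≤ d and d < m, f < m. Since m = w, f < w.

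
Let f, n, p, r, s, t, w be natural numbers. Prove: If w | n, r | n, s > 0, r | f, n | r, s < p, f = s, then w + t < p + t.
Because r | n and n | r, r = n. f = s and r | f, so r | s. r = n, so n | s. w | n, so w | s. s > 0, so w ≤ s. From s < p, w < p. Then w + t < p + t.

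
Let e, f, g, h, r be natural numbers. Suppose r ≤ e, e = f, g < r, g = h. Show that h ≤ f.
From g = h and g < r, h < r. From e = f and r ≤ e, r ≤ f. Since h < r, h < f. Then h ≤ f.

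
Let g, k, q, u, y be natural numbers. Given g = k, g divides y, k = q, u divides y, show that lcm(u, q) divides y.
g = k and k = q, so g = q. g divides y, so q divides y. Because u divides y, lcm(u, q) divides y.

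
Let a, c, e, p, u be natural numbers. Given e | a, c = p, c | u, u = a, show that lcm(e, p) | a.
Since u = a and c | u, c | a. c = p, so p | a. Since e | a, lcm(e, p) | a.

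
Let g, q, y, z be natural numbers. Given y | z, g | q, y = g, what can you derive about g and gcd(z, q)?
g | gcd(z, q)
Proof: From y = g and y | z, g | z. Since g | q, g | gcd(z, q).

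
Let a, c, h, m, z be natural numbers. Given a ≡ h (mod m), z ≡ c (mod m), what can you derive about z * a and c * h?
z * a ≡ c * h (mod m)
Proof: z ≡ c (mod m) and a ≡ h (mod m). By multiplying congruences, z * a ≡ c * h (mod m).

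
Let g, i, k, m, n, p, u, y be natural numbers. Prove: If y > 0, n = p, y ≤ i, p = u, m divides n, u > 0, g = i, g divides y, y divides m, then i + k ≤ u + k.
g = i and g divides y, hence i divides y. y > 0, so i ≤ y. y ≤ i, so y = i. n = p and p = u, thus n = u. y divides m and m divides n, thus y divides n. Since n = u, y divides u. y = i, so i divides u. Since u > 0, i ≤ u. Then i + k ≤ u + k.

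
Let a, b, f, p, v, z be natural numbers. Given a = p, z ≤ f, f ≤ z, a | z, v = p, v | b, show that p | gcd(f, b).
Since z ≤ f and f ≤ z, z = f. a | z, so a | f. a = p, so p | f. v = p and v | b, therefore p | b. Because p | f, p | gcd(f, b).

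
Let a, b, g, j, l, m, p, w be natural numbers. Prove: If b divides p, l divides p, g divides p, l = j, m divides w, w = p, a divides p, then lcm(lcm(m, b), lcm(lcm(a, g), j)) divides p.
From w = p and m divides w, m divides p. b divides p, so lcm(m, b) divides p. From a divides p and g divides p, lcm(a, g) divides p. l = j and l divides p, so j divides p. Since lcm(a, g) divides p, lcm(lcm(a, g), j) divides p. Since lcm(m, b) divides p, lcm(lcm(m, b), lcm(lcm(a, g), j)) divides p.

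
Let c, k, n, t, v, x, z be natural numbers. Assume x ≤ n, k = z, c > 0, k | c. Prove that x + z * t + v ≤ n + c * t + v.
k | c and c > 0, thus k ≤ c. k = z, so z ≤ c. Then z * t ≤ c * t. Then z * t + v ≤ c * t + v. x ≤ n, so x + z * t + v ≤ n + c * t + v.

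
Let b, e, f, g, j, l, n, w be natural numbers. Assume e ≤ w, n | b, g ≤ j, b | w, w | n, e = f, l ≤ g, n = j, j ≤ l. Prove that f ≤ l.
l ≤ g and g ≤ j, therefore l ≤ j. Since j ≤ l, j = l. n | b and b | w, hence n | w. w | n, so w = n. Since n = j, w = j. e = f and e ≤ w, thus f ≤ w. Since w = j, f ≤ j. j = l, so f ≤ l.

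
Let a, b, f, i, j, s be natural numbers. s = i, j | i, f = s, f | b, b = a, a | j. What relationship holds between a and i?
a = i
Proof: a | j and j | i, thus a | i. f = s and s = i, hence f = i. Since b = a and f | b, f | a. f = i, so i | a. a | i, so a = i.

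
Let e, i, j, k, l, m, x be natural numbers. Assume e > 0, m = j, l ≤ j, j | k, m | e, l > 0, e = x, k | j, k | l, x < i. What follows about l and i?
l < i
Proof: k | j and j | k, so k = j. k | l, so j | l. l > 0, so j ≤ l. Since l ≤ j, j = l. From m | e and e > 0, m ≤ e. e = x, so m ≤ x. x < i, so m < i. m = j, so j < i. Since j = l, l < i.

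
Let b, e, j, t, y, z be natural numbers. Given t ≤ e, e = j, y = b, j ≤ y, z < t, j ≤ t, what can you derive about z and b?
z < b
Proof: e = j and t ≤ e, hence t ≤ j. Because j ≤ t, t = j. Since z < t, z < j. From y = b and j ≤ y, j ≤ b. Since z < j, z < b.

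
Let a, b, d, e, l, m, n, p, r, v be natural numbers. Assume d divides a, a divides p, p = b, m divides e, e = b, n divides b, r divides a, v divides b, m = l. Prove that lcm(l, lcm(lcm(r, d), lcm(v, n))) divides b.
m = l and m divides e, so l divides e. Because e = b, l divides b. Because r divides a and d divides a, lcm(r, d) divides a. Since p = b and a divides p, a divides b. lcm(r, d) divides a, so lcm(r, d) divides b. v divides b and n divides b, hence lcm(v, n) divides b. lcm(r, d) divides b, so lcm(lcm(r, d), lcm(v, n)) divides b. Since l divides b, lcm(l, lcm(lcm(r, d), lcm(v, n))) divides b.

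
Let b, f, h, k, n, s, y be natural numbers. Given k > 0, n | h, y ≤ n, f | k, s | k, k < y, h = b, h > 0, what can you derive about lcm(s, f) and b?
lcm(s, f) < b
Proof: s | k and f | k, so lcm(s, f) | k. Since k > 0, lcm(s, f) ≤ k. n | h and h > 0, so n ≤ h. From y ≤ n, y ≤ h. h = b, so y ≤ b. From k < y, k < b. lcm(s, f) ≤ k, so lcm(s, f) < b.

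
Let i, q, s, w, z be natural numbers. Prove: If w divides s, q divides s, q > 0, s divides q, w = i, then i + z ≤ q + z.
From s divides q and q divides s, s = q. w = i and w divides s, hence i divides s. Since s = q, i divides q. Since q > 0, i ≤ q. Then i + z ≤ q + z.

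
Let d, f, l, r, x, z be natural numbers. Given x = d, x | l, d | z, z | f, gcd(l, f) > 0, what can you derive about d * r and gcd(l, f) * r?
d * r ≤ gcd(l, f) * r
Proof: From x = d and x | l, d | l. From d | z and z | f, d | f. Since d | l, d | gcd(l, f). Since gcd(l, f) > 0, d ≤ gcd(l, f). Then d * r ≤ gcd(l, f) * r.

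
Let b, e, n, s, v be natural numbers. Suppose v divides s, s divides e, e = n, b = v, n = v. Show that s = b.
From e = n and s divides e, s divides n. n = v, so s divides v. v divides s, so v = s. Because b = v, b = s. Then s = b.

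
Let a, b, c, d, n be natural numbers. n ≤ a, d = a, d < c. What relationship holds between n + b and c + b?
n + b < c + b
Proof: Since d = a and d < c, a < c. n ≤ a, so n < c. Then n + b < c + b.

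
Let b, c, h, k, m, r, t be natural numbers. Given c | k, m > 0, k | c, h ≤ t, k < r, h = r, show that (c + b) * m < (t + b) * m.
From k | c and c | k, k = c. Since k < r, c < r. From h = r and h ≤ t, r ≤ t. c < r, so c < t. Then c + b < t + b. Since m > 0, (c + b) * m < (t + b) * m.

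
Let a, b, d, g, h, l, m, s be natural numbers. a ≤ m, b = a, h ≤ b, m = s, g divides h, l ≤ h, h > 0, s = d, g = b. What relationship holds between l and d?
l ≤ d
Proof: g divides h and h > 0, so g ≤ h. Because g = b, b ≤ h. Since h ≤ b, h = b. Because b = a, h = a. l ≤ h, so l ≤ a. From m = s and s = d, m = d. Since a ≤ m, a ≤ d. Since l ≤ a, l ≤ d.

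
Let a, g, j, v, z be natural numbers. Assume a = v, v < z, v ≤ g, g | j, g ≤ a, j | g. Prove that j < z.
g | j and j | g, therefore g = j. a = v and g ≤ a, hence g ≤ v. v ≤ g, so v = g. Because v < z, g < z. Since g = j, j < z.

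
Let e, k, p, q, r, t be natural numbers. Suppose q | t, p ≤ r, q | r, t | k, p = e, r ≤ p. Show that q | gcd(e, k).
From r ≤ p and p ≤ r, r = p. Since p = e, r = e. Since q | r, q | e. q | t and t | k, hence q | k. Since q | e, q | gcd(e, k).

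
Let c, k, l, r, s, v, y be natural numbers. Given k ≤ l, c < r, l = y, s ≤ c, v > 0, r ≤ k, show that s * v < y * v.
From r ≤ k and k ≤ l, r ≤ l. Because l = y, r ≤ y. c < r, so c < y. Since s ≤ c, s < y. Since v > 0, by multiplying by a positive, s * v < y * v.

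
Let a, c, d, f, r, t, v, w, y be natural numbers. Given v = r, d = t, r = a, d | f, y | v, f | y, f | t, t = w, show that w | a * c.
d = t and d | f, thus t | f. f | t, so f = t. t = w, so f = w. v = r and y | v, so y | r. r = a, so y | a. Since f | y, f | a. f = w, so w | a. Then w | a * c.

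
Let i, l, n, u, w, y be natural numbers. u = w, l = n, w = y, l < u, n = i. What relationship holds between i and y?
i < y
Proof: u = w and w = y, hence u = y. Since l = n and l < u, n < u. u = y, so n < y. Since n = i, i < y.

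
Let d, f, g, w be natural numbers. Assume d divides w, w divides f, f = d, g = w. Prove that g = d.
Since f = d and w divides f, w divides d. d divides w, so w = d. g = w, so g = d.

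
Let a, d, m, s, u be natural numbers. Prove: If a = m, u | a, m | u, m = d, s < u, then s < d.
a = m and u | a, hence u | m. m | u, so u = m. Since m = d, u = d. From s < u, s < d.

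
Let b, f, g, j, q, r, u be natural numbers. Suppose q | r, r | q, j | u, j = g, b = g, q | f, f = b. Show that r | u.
q | r and r | q, hence q = r. f = b and q | f, thus q | b. From b = g, q | g. j = g and j | u, so g | u. Since q | g, q | u. q = r, so r | u.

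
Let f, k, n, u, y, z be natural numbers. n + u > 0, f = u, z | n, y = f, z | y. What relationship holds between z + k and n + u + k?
z + k ≤ n + u + k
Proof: y = f and z | y, hence z | f. f = u, so z | u. z | n, so z | n + u. n + u > 0, so z ≤ n + u. Then z + k ≤ n + u + k.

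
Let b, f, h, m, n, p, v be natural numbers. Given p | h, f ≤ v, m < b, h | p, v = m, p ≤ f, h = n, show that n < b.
Since p | h and h | p, p = h. h = n, so p = n. Because p ≤ f and f ≤ v, p ≤ v. From v = m, p ≤ m. Since m < b, p < b. Since p = n, n < b.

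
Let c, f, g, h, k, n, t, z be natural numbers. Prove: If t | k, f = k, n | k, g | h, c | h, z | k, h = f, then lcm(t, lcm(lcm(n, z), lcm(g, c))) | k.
Since n | k and z | k, lcm(n, z) | k. h = f and f = k, therefore h = k. Because g | h and c | h, lcm(g, c) | h. From h = k, lcm(g, c) | k. Since lcm(n, z) | k, lcm(lcm(n, z), lcm(g, c)) | k. Because t | k, lcm(t, lcm(lcm(n, z), lcm(g, c))) | k.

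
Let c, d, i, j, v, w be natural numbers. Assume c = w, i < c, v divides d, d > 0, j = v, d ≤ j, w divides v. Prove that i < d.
Since c = w and i < c, i < w. Because v divides d and d > 0, v ≤ d. j = v and d ≤ j, therefore d ≤ v. From v ≤ d, v = d. Since w divides v, w divides d. Since d > 0, w ≤ d. Since i < w, i < d.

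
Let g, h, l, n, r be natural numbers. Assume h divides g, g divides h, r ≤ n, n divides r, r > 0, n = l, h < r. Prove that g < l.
From h divides g and g divides h, h = g. n divides r and r > 0, thus n ≤ r. Because r ≤ n, r = n. Because n = l, r = l. h < r, so h < l. h = g, so g < l.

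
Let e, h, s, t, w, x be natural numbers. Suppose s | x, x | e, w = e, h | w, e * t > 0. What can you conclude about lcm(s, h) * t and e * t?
lcm(s, h) * t ≤ e * t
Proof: s | x and x | e, therefore s | e. Because w = e and h | w, h | e. Since s | e, lcm(s, h) | e. Then lcm(s, h) * t | e * t. Since e * t > 0, lcm(s, h) * t ≤ e * t.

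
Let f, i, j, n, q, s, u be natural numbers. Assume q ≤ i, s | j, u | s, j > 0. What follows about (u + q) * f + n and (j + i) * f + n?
(u + q) * f + n ≤ (j + i) * f + n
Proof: u | s and s | j, therefore u | j. Since j > 0, u ≤ j. Since q ≤ i, u + q ≤ j + i. Then (u + q) * f ≤ (j + i) * f. Then (u + q) * f + n ≤ (j + i) * f + n.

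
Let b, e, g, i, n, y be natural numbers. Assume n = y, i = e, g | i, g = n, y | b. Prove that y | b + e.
g = n and n = y, hence g = y. i = e and g | i, therefore g | e. Since g = y, y | e. Since y | b, y | b + e.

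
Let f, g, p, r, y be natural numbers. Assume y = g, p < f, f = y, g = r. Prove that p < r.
y = g and g = r, so y = r. From f = y and p < f, p < y. From y = r, p < r.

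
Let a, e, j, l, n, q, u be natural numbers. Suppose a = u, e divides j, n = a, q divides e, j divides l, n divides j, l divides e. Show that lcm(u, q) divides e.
From n = a and a = u, n = u. j divides l and l divides e, hence j divides e. Since e divides j, j = e. From n divides j, n divides e. n = u, so u divides e. q divides e, so lcm(u, q) divides e.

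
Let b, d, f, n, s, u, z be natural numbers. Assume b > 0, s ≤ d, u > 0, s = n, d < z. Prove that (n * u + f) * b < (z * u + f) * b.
s ≤ d and d < z, therefore s < z. Since s = n, n < z. u > 0, so n * u < z * u. Then n * u + f < z * u + f. Since b > 0, (n * u + f) * b < (z * u + f) * b.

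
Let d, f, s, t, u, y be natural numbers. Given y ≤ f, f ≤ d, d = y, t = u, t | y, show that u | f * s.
d = y and f ≤ d, thus f ≤ y. Since y ≤ f, y = f. t | y, so t | f. Since t = u, u | f. Then u | f * s.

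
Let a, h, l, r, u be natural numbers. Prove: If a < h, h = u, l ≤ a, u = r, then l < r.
h = u and u = r, therefore h = r. Since l ≤ a and a < h, l < h. h = r, so l < r.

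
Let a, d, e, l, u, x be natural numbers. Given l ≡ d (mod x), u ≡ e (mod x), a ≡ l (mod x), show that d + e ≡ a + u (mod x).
a ≡ l (mod x) and l ≡ d (mod x), therefore a ≡ d (mod x). u ≡ e (mod x), so a + u ≡ d + e (mod x). Then d + e ≡ a + u (mod x).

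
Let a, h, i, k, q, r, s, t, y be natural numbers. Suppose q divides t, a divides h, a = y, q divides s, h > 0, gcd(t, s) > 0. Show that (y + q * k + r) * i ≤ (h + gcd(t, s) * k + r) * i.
a = y and a divides h, hence y divides h. Since h > 0, y ≤ h. q divides t and q divides s, thus q divides gcd(t, s). gcd(t, s) > 0, so q ≤ gcd(t, s). By multiplying by a non-negative, q * k ≤ gcd(t, s) * k. y ≤ h, so y + q * k ≤ h + gcd(t, s) * k. Then y + q * k + r ≤ h + gcd(t, s) * k + r. By multiplying by a non-negative, (y + q * k + r) * i ≤ (h + gcd(t, s) * k + r) * i.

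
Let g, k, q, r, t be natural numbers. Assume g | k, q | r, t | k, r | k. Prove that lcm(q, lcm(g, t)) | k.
Because q | r and r | k, q | k. From g | k and t | k, lcm(g, t) | k. q | k, so lcm(q, lcm(g, t)) | k.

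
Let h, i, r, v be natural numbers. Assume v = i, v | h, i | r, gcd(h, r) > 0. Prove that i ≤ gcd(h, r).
v = i and v | h, therefore i | h. Since i | r, i | gcd(h, r). From gcd(h, r) > 0, i ≤ gcd(h, r).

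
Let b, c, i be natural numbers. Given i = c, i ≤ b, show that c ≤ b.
i = c and i ≤ b. By substitution, c ≤ b.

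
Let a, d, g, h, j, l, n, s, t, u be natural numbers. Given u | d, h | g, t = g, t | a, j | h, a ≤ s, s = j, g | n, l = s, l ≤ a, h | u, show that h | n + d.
From l = s and l ≤ a, s ≤ a. Since a ≤ s, a = s. From s = j, a = j. Because t = g and t | a, g | a. Since a = j, g | j. From j | h, g | h. Since h | g, g = h. Since g | n, h | n. h | u and u | d, thus h | d. h | n, so h | n + d.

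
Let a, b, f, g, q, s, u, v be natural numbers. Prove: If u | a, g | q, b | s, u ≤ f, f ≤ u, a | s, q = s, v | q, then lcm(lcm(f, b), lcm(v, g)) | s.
u ≤ f and f ≤ u, therefore u = f. u | a, so f | a. Since a | s, f | s. b | s, so lcm(f, b) | s. v | q and g | q, so lcm(v, g) | q. q = s, so lcm(v, g) | s. Since lcm(f, b) | s, lcm(lcm(f, b), lcm(v, g)) | s.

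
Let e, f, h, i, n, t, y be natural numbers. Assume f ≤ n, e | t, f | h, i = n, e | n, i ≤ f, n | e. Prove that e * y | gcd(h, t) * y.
i = n and i ≤ f, thus n ≤ f. f ≤ n, so f = n. n | e and e | n, thus n = e. f = n, so f = e. Since f | h, e | h. e | t, so e | gcd(h, t). Then e * y | gcd(h, t) * y.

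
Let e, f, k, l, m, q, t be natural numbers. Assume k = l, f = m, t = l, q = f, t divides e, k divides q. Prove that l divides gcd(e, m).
Since t = l and t divides e, l divides e. From q = f and f = m, q = m. k divides q, so k divides m. k = l, so l divides m. l divides e, so l divides gcd(e, m).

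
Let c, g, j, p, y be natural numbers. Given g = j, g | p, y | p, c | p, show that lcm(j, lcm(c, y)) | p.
Because g = j and g | p, j | p. c | p and y | p, therefore lcm(c, y) | p. j | p, so lcm(j, lcm(c, y)) | p.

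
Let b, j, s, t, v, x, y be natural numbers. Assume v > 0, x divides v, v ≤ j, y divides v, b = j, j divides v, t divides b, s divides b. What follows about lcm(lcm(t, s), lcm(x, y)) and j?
lcm(lcm(t, s), lcm(x, y)) divides j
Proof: t divides b and s divides b, therefore lcm(t, s) divides b. b = j, so lcm(t, s) divides j. Because j divides v and v > 0, j ≤ v. Since v ≤ j, v = j. x divides v and y divides v, hence lcm(x, y) divides v. Since v = j, lcm(x, y) divides j. Since lcm(t, s) divides j, lcm(lcm(t, s), lcm(x, y)) divides j.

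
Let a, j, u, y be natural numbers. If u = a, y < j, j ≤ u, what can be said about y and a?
y < a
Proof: From y < j and j ≤ u, y < u. Since u = a, y < a.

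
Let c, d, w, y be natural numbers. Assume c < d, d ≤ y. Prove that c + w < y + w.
Because c < d and d ≤ y, c < y. Then c + w < y + w.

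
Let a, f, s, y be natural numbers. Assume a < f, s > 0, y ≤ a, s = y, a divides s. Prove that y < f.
a divides s and s > 0, therefore a ≤ s. s = y, so a ≤ y. y ≤ a, so a = y. Since a < f, y < f.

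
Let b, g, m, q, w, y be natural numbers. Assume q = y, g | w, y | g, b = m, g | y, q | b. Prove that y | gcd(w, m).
g | y and y | g, therefore g = y. g | w, so y | w. Since q = y and q | b, y | b. Since b = m, y | m. Since y | w, y | gcd(w, m).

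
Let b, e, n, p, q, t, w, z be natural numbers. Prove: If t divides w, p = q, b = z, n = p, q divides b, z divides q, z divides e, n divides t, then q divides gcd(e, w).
b = z and q divides b, therefore q divides z. Because z divides q, z = q. Since z divides e, q divides e. n = p and p = q, so n = q. From n divides t and t divides w, n divides w. From n = q, q divides w. Since q divides e, q divides gcd(e, w).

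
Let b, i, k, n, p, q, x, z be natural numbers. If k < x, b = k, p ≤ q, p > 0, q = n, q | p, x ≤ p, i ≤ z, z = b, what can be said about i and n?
i < n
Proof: z = b and b = k, thus z = k. Since i ≤ z, i ≤ k. q | p and p > 0, thus q ≤ p. Since p ≤ q, p = q. Since q = n, p = n. Because k < x and x ≤ p, k < p. p = n, so k < n. i ≤ k, so i < n.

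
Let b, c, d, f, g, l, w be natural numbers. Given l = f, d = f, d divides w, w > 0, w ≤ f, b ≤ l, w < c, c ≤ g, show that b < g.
d = f and d divides w, thus f divides w. w > 0, so f ≤ w. w ≤ f, so f = w. Since l = f, l = w. b ≤ l, so b ≤ w. Because w < c and c ≤ g, w < g. Since b ≤ w, b < g.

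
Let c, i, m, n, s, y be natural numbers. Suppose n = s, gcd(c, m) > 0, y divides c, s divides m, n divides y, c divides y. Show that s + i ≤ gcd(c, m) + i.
y divides c and c divides y, so y = c. From n = s and n divides y, s divides y. Since y = c, s divides c. s divides m, so s divides gcd(c, m). gcd(c, m) > 0, so s ≤ gcd(c, m). Then s + i ≤ gcd(c, m) + i.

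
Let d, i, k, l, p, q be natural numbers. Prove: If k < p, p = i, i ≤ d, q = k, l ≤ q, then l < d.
q = k and l ≤ q, therefore l ≤ k. From p = i and k < p, k < i. Since i ≤ d, k < d. l ≤ k, so l < d.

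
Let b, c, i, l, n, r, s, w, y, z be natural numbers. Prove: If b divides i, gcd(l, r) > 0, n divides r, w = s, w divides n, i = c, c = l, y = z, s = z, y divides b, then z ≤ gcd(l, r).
y = z and y divides b, so z divides b. i = c and b divides i, so b divides c. Since z divides b, z divides c. c = l, so z divides l. w = s and s = z, so w = z. w divides n and n divides r, so w divides r. w = z, so z divides r. Since z divides l, z divides gcd(l, r). Since gcd(l, r) > 0, z ≤ gcd(l, r).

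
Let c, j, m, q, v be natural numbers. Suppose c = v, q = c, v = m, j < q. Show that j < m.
q = c and c = v, thus q = v. Because v = m, q = m. Because j < q, j < m.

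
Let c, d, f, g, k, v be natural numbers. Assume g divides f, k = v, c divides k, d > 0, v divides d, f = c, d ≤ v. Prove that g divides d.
From v divides d and d > 0, v ≤ d. Since d ≤ v, v = d. k = v, so k = d. f = c and g divides f, thus g divides c. c divides k, so g divides k. k = d, so g divides d.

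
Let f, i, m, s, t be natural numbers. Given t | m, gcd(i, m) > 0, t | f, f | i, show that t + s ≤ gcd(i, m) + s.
t | f and f | i, therefore t | i. From t | m, t | gcd(i, m). Because gcd(i, m) > 0, t ≤ gcd(i, m). Then t + s ≤ gcd(i, m) + s.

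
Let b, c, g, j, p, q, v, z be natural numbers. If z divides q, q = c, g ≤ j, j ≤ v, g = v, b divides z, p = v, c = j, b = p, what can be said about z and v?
z = v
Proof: From g = v and g ≤ j, v ≤ j. Because j ≤ v, j = v. Because q = c and c = j, q = j. z divides q, so z divides j. j = v, so z divides v. b = p and p = v, thus b = v. b divides z, so v divides z. Since z divides v, z = v.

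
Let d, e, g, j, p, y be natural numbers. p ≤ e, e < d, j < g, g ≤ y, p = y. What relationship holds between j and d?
j < d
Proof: Since j < g and g ≤ y, j < y. Since p = y and p ≤ e, y ≤ e. e < d, so y < d. Because j < y, j < d.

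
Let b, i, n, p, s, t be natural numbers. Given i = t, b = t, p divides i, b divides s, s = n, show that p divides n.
From i = t and p divides i, p divides t. Because s = n and b divides s, b divides n. b = t, so t divides n. Because p divides t, p divides n.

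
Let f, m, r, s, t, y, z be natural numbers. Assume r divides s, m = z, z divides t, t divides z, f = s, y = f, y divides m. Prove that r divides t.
z divides t and t divides z, hence z = t. m = z, so m = t. y = f and y divides m, therefore f divides m. f = s, so s divides m. m = t, so s divides t. From r divides s, r divides t.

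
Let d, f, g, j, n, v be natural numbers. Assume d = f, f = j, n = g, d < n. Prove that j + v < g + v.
d = f and f = j, so d = j. Since n = g and d < n, d < g. d = j, so j < g. Then j + v < g + v.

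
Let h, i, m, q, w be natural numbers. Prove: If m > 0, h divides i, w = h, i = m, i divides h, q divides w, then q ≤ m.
h divides i and i divides h, so h = i. i = m, so h = m. Since w = h, w = m. Since q divides w, q divides m. Since m > 0, q ≤ m.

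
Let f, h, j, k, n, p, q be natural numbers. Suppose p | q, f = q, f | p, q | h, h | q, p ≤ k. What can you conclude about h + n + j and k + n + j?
h + n + j ≤ k + n + j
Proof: Because f = q and f | p, q | p. p | q, so p = q. Since q | h and h | q, q = h. p = q, so p = h. p ≤ k, so h ≤ k. Then h + n ≤ k + n. Then h + n + j ≤ k + n + j.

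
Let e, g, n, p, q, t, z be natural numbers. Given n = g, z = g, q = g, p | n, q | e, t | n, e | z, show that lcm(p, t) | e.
q = g and q | e, therefore g | e. From z = g and e | z, e | g. Since g | e, g = e. Since n = g, n = e. p | n and t | n, thus lcm(p, t) | n. Since n = e, lcm(p, t) | e.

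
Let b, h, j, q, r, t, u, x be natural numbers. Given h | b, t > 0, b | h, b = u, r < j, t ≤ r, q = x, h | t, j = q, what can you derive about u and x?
u < x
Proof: Since j = q and q = x, j = x. From h | b and b | h, h = b. h | t and t > 0, hence h ≤ t. Since t ≤ r and r < j, t < j. h ≤ t, so h < j. Because h = b, b < j. Since b = u, u < j. j = x, so u < x.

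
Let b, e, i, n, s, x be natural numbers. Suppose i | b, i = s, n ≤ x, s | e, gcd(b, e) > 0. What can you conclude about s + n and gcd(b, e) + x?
s + n ≤ gcd(b, e) + x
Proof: i = s and i | b, so s | b. s | e, so s | gcd(b, e). gcd(b, e) > 0, so s ≤ gcd(b, e). n ≤ x, so s + n ≤ gcd(b, e) + x.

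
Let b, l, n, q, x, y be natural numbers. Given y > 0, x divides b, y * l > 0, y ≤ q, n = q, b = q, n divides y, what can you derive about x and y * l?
x ≤ y * l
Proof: From n = q and n divides y, q divides y. y > 0, so q ≤ y. Since y ≤ q, q = y. b = q, so b = y. From x divides b, x divides y. Then x divides y * l. Since y * l > 0, x ≤ y * l.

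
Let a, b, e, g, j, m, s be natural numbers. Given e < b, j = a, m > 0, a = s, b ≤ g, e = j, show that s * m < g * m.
j = a and a = s, hence j = s. Because e = j and e < b, j < b. Since j = s, s < b. Since b ≤ g, s < g. Since m > 0, s * m < g * m.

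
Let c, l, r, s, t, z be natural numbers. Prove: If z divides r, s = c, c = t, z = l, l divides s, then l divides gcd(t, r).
Since s = c and l divides s, l divides c. c = t, so l divides t. z = l and z divides r, hence l divides r. l divides t, so l divides gcd(t, r).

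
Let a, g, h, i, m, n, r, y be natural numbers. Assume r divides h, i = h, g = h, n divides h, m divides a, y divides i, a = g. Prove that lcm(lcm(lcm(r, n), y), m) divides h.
Because r divides h and n divides h, lcm(r, n) divides h. Because i = h and y divides i, y divides h. Since lcm(r, n) divides h, lcm(lcm(r, n), y) divides h. Since a = g and g = h, a = h. Since m divides a, m divides h. Since lcm(lcm(r, n), y) divides h, lcm(lcm(lcm(r, n), y), m) divides h.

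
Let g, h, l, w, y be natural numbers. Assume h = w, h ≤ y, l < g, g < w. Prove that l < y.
Because l < g and g < w, l < w. h = w and h ≤ y, thus w ≤ y. Since l < w, l < y.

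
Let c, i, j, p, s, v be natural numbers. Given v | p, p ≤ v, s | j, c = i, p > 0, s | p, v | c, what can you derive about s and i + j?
s | i + j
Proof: v | p and p > 0, thus v ≤ p. Because p ≤ v, v = p. v | c, so p | c. c = i, so p | i. s | p, so s | i. s | j, so s | i + j.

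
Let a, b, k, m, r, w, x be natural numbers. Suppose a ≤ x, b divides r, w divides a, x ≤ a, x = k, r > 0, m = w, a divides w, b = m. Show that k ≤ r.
Since a ≤ x and x ≤ a, a = x. x = k, so a = k. w divides a and a divides w, so w = a. From b = m and m = w, b = w. From b divides r, w divides r. Since r > 0, w ≤ r. w = a, so a ≤ r. Since a = k, k ≤ r.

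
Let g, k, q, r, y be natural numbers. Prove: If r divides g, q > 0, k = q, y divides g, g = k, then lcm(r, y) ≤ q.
Because g = k and k = q, g = q. r divides g and y divides g, thus lcm(r, y) divides g. g = q, so lcm(r, y) divides q. q > 0, so lcm(r, y) ≤ q.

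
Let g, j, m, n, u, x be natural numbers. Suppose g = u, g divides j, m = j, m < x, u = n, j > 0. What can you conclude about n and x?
n < x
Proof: g = u and u = n, so g = n. g divides j, so n divides j. j > 0, so n ≤ j. Since m = j and m < x, j < x. n ≤ j, so n < x.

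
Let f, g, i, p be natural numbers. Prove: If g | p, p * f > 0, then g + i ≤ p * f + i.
Because g | p, g | p * f. Since p * f > 0, g ≤ p * f. Then g + i ≤ p * f + i.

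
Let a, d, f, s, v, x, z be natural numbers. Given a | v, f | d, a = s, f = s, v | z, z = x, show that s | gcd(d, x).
f = s and f | d, so s | d. From a = s and a | v, s | v. z = x and v | z, so v | x. s | v, so s | x. Since s | d, s | gcd(d, x).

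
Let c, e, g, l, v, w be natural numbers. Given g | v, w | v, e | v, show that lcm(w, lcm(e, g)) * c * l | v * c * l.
Because e | v and g | v, lcm(e, g) | v. From w | v, lcm(w, lcm(e, g)) | v. Then lcm(w, lcm(e, g)) * c | v * c. Then lcm(w, lcm(e, g)) * c * l | v * c * l.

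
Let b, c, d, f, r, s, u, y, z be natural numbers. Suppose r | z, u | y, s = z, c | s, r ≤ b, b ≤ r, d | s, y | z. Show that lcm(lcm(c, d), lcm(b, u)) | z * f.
Because c | s and d | s, lcm(c, d) | s. Since s = z, lcm(c, d) | z. r ≤ b and b ≤ r, hence r = b. Since r | z, b | z. Since u | y and y | z, u | z. b | z, so lcm(b, u) | z. lcm(c, d) | z, so lcm(lcm(c, d), lcm(b, u)) | z. Then lcm(lcm(c, d), lcm(b, u)) | z * f.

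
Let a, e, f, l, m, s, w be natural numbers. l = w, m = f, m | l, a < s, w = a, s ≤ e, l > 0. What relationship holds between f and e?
f < e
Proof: Since l = w and w = a, l = a. From m | l and l > 0, m ≤ l. Since l = a, m ≤ a. a < s and s ≤ e, therefore a < e. Since m ≤ a, m < e. Since m = f, f < e.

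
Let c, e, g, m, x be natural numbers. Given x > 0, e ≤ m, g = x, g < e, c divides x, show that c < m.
c divides x and x > 0, hence c ≤ x. From g = x and g < e, x < e. e ≤ m, so x < m. Since c ≤ x, c < m.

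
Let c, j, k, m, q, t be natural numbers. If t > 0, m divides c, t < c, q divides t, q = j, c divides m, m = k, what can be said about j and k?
j < k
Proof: q = j and q divides t, so j divides t. t > 0, so j ≤ t. Since c divides m and m divides c, c = m. t < c, so t < m. Since m = k, t < k. Since j ≤ t, j < k.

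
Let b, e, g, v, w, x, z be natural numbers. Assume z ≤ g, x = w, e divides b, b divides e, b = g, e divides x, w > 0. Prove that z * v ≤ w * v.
From e divides b and b divides e, e = b. Since b = g, e = g. e divides x, so g divides x. Since x = w, g divides w. Because w > 0, g ≤ w. Since z ≤ g, z ≤ w. By multiplying by a non-negative, z * v ≤ w * v.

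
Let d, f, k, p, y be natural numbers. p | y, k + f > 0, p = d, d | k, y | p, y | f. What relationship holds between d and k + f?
d ≤ k + f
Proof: y | p and p | y, therefore y = p. Since p = d, y = d. Since y | f, d | f. Since d | k, d | k + f. k + f > 0, so d ≤ k + f.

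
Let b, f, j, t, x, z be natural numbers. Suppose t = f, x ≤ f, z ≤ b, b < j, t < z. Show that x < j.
t = f and t < z, thus f < z. z ≤ b, so f < b. b < j, so f < j. x ≤ f, so x < j.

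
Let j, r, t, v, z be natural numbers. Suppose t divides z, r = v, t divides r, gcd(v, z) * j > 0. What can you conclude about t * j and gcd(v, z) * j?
t * j ≤ gcd(v, z) * j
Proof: r = v and t divides r, thus t divides v. Since t divides z, t divides gcd(v, z). Then t * j divides gcd(v, z) * j. Since gcd(v, z) * j > 0, t * j ≤ gcd(v, z) * j.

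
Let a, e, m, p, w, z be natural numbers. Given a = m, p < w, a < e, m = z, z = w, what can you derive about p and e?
p < e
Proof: a = m and m = z, therefore a = z. Since a < e, z < e. z = w, so w < e. Since p < w, p < e.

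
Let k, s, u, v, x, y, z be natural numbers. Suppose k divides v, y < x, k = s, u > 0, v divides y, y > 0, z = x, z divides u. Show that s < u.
k divides v and v divides y, thus k divides y. Since k = s, s divides y. Since y > 0, s ≤ y. Since y < x, s < x. z = x and z divides u, thus x divides u. Because u > 0, x ≤ u. s < x, so s < u.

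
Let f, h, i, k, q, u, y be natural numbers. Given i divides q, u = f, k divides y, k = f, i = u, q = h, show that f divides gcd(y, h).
Because k = f and k divides y, f divides y. i = u and u = f, so i = f. q = h and i divides q, thus i divides h. i = f, so f divides h. Since f divides y, f divides gcd(y, h).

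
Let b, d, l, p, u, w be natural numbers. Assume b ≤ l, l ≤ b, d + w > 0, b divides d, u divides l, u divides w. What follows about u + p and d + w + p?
u + p ≤ d + w + p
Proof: Since l ≤ b and b ≤ l, l = b. u divides l, so u divides b. Since b divides d, u divides d. Since u divides w, u divides d + w. d + w > 0, so u ≤ d + w. Then u + p ≤ d + w + p.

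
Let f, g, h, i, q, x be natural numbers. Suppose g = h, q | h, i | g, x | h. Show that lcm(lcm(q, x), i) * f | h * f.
From q | h and x | h, lcm(q, x) | h. g = h and i | g, hence i | h. lcm(q, x) | h, so lcm(lcm(q, x), i) | h. Then lcm(lcm(q, x), i) * f | h * f.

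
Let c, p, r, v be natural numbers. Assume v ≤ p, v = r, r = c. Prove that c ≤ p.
v = r and r = c, therefore v = c. Since v ≤ p, c ≤ p.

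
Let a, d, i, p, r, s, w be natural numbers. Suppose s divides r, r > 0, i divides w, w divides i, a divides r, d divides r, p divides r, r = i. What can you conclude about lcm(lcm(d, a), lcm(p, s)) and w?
lcm(lcm(d, a), lcm(p, s)) ≤ w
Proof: From i divides w and w divides i, i = w. r = i, so r = w. Because d divides r and a divides r, lcm(d, a) divides r. From p divides r and s divides r, lcm(p, s) divides r. Since lcm(d, a) divides r, lcm(lcm(d, a), lcm(p, s)) divides r. Since r > 0, lcm(lcm(d, a), lcm(p, s)) ≤ r. Since r = w, lcm(lcm(d, a), lcm(p, s)) ≤ w.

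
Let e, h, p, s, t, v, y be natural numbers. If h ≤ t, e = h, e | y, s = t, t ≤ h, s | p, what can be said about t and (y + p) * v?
t | (y + p) * v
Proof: Since h ≤ t and t ≤ h, h = t. e = h, so e = t. Because e | y, t | y. s = t and s | p, so t | p. Since t | y, t | y + p. Then t | (y + p) * v.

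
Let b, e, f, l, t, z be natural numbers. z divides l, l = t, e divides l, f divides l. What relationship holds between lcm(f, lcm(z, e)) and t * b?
lcm(f, lcm(z, e)) divides t * b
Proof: z divides l and e divides l, thus lcm(z, e) divides l. f divides l, so lcm(f, lcm(z, e)) divides l. Since l = t, lcm(f, lcm(z, e)) divides t. Then lcm(f, lcm(z, e)) divides t * b.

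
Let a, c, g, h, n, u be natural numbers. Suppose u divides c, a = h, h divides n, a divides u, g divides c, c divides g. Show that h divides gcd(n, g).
a = h and a divides u, so h divides u. Because c divides g and g divides c, c = g. From u divides c, u divides g. h divides u, so h divides g. h divides n, so h divides gcd(n, g).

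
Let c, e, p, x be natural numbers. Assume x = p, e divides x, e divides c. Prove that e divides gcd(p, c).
Because x = p and e divides x, e divides p. e divides c, so e divides gcd(p, c).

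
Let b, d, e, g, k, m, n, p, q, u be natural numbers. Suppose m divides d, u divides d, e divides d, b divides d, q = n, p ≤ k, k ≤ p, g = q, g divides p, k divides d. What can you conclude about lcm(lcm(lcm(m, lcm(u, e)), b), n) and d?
lcm(lcm(lcm(m, lcm(u, e)), b), n) divides d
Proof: From u divides d and e divides d, lcm(u, e) divides d. m divides d, so lcm(m, lcm(u, e)) divides d. b divides d, so lcm(lcm(m, lcm(u, e)), b) divides d. p ≤ k and k ≤ p, therefore p = k. g = q and g divides p, thus q divides p. p = k, so q divides k. Since k divides d, q divides d. q = n, so n divides d. lcm(lcm(m, lcm(u, e)), b) divides d, so lcm(lcm(lcm(m, lcm(u, e)), b), n) divides d.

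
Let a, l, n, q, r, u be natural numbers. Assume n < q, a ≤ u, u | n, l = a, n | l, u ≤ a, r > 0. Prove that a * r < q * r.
l = a and n | l, therefore n | a. Because u ≤ a and a ≤ u, u = a. Because u | n, a | n. n | a, so n = a. Because n < q, a < q. Since r > 0, a * r < q * r.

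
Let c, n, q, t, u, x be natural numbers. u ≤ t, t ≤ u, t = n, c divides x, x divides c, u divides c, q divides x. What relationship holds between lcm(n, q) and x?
lcm(n, q) divides x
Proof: Since u ≤ t and t ≤ u, u = t. From t = n, u = n. c divides x and x divides c, hence c = x. Since u divides c, u divides x. Since u = n, n divides x. q divides x, so lcm(n, q) divides x.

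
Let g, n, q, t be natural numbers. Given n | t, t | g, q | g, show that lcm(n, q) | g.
Because n | t and t | g, n | g. From q | g, lcm(n, q) | g.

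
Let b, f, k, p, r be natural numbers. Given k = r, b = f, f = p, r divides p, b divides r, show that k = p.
Because b = f and f = p, b = p. Since b divides r, p divides r. r divides p, so r = p. k = r, so k = p.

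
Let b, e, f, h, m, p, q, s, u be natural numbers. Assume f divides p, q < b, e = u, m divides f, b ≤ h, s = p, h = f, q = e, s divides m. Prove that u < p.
From s divides m and m divides f, s divides f. s = p, so p divides f. f divides p, so f = p. Because q = e and e = u, q = u. From q < b, u < b. h = f and b ≤ h, hence b ≤ f. u < b, so u < f. Since f = p, u < p.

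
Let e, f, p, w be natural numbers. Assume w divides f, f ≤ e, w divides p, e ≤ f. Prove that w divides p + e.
Since f ≤ e and e ≤ f, f = e. w divides f, so w divides e. w divides p, so w divides p + e.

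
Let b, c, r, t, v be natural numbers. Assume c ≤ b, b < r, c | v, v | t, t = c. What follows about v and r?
v < r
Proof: Because t = c and v | t, v | c. From c | v, c = v. Because c ≤ b and b < r, c < r. c = v, so v < r.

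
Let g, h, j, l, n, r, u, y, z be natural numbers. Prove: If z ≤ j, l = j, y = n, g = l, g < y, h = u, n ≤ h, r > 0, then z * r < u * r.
Since g = l and g < y, l < y. y = n, so l < n. Since l = j, j < n. h = u and n ≤ h, thus n ≤ u. Since j < n, j < u. Since z ≤ j, z < u. Combining with r > 0, by multiplying by a positive, z * r < u * r.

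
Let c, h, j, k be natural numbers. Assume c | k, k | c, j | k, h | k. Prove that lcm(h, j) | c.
k | c and c | k, so k = c. h | k and j | k, thus lcm(h, j) | k. Since k = c, lcm(h, j) | c.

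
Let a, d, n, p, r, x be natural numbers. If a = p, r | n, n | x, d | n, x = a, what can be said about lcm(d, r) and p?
lcm(d, r) | p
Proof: Because d | n and r | n, lcm(d, r) | n. Because x = a and a = p, x = p. Since n | x, n | p. Since lcm(d, r) | n, lcm(d, r) | p.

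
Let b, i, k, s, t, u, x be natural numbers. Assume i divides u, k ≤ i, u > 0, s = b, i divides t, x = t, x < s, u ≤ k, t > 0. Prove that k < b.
i divides u and u > 0, hence i ≤ u. Because u ≤ k, i ≤ k. Because k ≤ i, i = k. Since i divides t, k divides t. t > 0, so k ≤ t. Since s = b and x < s, x < b. Since x = t, t < b. Since k ≤ t, k < b.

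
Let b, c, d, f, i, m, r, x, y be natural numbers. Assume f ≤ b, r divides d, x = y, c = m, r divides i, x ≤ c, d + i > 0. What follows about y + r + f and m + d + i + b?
y + r + f ≤ m + d + i + b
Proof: c = m and x ≤ c, therefore x ≤ m. Since x = y, y ≤ m. r divides d and r divides i, therefore r divides d + i. d + i > 0, so r ≤ d + i. Since f ≤ b, r + f ≤ d + i + b. y ≤ m, so y + r + f ≤ m + d + i + b.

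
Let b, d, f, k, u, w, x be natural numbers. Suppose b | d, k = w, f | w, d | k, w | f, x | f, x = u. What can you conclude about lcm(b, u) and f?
lcm(b, u) | f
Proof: w | f and f | w, therefore w = f. b | d and d | k, so b | k. Because k = w, b | w. From w = f, b | f. Since x = u and x | f, u | f. Because b | f, lcm(b, u) | f.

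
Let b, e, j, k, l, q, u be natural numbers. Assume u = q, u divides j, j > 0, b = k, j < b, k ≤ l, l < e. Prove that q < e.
From u divides j and j > 0, u ≤ j. b = k and j < b, thus j < k. Since u ≤ j, u < k. From k ≤ l and l < e, k < e. Since u < k, u < e. From u = q, q < e.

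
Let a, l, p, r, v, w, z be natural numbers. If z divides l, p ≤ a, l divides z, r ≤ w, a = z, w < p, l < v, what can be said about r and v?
r < v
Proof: From z divides l and l divides z, z = l. Because a = z and p ≤ a, p ≤ z. w < p, so w < z. From r ≤ w, r < z. From z = l, r < l. From l < v, r < v.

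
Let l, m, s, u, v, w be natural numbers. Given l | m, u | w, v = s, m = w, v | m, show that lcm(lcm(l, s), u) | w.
v = s and v | m, thus s | m. Since l | m, lcm(l, s) | m. m = w, so lcm(l, s) | w. Since u | w, lcm(lcm(l, s), u) | w.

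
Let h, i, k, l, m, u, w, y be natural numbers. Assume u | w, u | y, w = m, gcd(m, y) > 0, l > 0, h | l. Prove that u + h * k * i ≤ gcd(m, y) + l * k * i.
w = m and u | w, so u | m. u | y, so u | gcd(m, y). From gcd(m, y) > 0, u ≤ gcd(m, y). Because h | l and l > 0, h ≤ l. Then h * k ≤ l * k. Then h * k * i ≤ l * k * i. u ≤ gcd(m, y), so u + h * k * i ≤ gcd(m, y) + l * k * i.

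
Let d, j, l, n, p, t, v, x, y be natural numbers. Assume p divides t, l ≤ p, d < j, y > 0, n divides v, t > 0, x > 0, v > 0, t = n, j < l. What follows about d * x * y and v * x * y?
d * x * y < v * x * y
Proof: d < j and j < l, so d < l. p divides t and t > 0, so p ≤ t. Since l ≤ p, l ≤ t. t = n, so l ≤ n. Since d < l, d < n. n divides v and v > 0, so n ≤ v. Since d < n, d < v. From x > 0, by multiplying by a positive, d * x < v * x. Because y > 0, by multiplying by a positive, d * x * y < v * x * y.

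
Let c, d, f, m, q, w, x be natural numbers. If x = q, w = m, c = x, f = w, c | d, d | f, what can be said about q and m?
q | m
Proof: Since c | d and d | f, c | f. Since f = w, c | w. c = x, so x | w. Because w = m, x | m. x = q, so q | m.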